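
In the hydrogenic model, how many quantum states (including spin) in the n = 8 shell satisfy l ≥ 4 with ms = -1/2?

48

For n = 8, l ranges over 0 … 7.
Per l-value: l=4 → 9; l=5 → 11; l=6 → 13; l=7 → 15.
Orbitals: 9 + 11 + 13 + 15 = 48. With ms fixed to a single value there is one state per orbital, giving 48 states.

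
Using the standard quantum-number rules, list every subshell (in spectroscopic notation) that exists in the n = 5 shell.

5s, 5p, 5d, 5f, 5g

For n = 5, l runs from 0 to 4. In spectroscopic notation l = 0,1,2,… ↔ s,p,d,f,g,h,i, so the subshells are 5s, 5p, 5d, 5f, 5g.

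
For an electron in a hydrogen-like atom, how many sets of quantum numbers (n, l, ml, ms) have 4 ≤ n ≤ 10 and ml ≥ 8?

8

Work shell by shell — for each n, count the (l, ml) pairs that satisfy ml ≥ 8:
n=9 → 1; n=10 → 3.
Orbitals: 1 + 3 = 4. Including both spin states (ms = ±1/2) gives 2 × 4 = 8 states.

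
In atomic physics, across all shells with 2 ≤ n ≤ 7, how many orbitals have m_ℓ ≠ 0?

112

For each n in the range, tally the orbitals obeying m_ℓ ≠ 0:
n=2 → 2; n=3 → 6; n=4 → 12; n=5 → 20; n=6 → 30; n=7 → 42.
Total orbitals: 2 + 6 + 12 + 20 + 30 + 42 = 112.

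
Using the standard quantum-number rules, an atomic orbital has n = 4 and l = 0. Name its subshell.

4s

l = 0 corresponds to the letter 's', so the subshell is 4s.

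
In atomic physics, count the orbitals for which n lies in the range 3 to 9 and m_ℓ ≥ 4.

35

For each n in the range, tally the orbitals obeying m_ℓ ≥ 4:
n=5 → 1; n=6 → 3; n=7 → 6; n=8 → 10; n=9 → 15.
Total orbitals: 1 + 3 + 6 + 10 + 15 = 35.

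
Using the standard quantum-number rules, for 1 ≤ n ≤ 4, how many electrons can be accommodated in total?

Total orbitals = 1² + 2² + 3² + 4² = 30. Doubling for spin gives 60 electrons.

60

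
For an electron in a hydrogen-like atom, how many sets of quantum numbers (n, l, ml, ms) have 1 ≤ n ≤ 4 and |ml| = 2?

Treat each shell separately and count matching orbitals:
n=3 → 2; n=4 → 4.
Orbitals: 2 + 4 = 6. Including both spin states (ms = ±1/2) gives 2 × 6 = 12 states.

12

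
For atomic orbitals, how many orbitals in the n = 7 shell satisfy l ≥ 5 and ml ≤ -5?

Per l-value: l=5 → 1; l=6 → 2.
Total orbitals: 1 + 2 = 3.

3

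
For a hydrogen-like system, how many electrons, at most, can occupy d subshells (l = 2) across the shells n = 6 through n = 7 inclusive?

A d subshell (l = 2) exists for every n ≥ 3, so shells n = 6, 7 each contribute one — 2 subshells.
Since each d subshell holds 2(2·2+1) = 10 electrons, the total is 2 × 10 = 20.

20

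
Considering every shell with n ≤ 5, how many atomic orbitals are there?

55

Total orbitals = 1² + 2² + 3² + 4² + 5² = 55.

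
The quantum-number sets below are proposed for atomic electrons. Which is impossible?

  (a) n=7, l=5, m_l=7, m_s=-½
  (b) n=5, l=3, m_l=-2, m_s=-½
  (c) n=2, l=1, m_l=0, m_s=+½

(a)

(a) has |m_l| = 7 > l = 5, violating −l ≤ m_l ≤ l.
The remaining sets (b), (c) satisfy all four rules.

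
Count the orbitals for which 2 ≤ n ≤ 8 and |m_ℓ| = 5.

12

For each n in the range, tally the orbitals obeying |m_ℓ| = 5:
n=6 → 2; n=7 → 4; n=8 → 6.
Total orbitals: 2 + 4 + 6 = 12.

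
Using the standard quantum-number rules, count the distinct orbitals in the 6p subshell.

A subshell has 2ℓ+1 orbitals; with ℓ = 1, that's 3.

3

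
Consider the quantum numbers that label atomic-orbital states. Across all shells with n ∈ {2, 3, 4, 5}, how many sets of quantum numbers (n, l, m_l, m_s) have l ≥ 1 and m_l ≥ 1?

40

Treat each shell separately and count matching orbitals:
n=2 → 1; n=3 → 3; n=4 → 6; n=5 → 10.
Orbitals: 1 + 3 + 6 + 10 = 20. Including both spin states (m_s = ±1/2) gives 2 × 20 = 40 states.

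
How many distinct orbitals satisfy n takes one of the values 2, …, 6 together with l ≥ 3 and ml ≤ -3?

Go shell by shell, enumerating (l, ml) with l ≥ 3 and ml ≤ -3:
n=4 → 1; n=5 → 3; n=6 → 6.
Total orbitals: 1 + 3 + 6 = 10.

10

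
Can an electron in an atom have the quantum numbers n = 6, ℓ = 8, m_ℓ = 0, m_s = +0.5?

The orbital quantum number must satisfy 0 ≤ ℓ ≤ n−1. With n = 6 the allowed ℓ values are 0, 1, 2, 3, 4, 5, so ℓ = 8 is out of range.

No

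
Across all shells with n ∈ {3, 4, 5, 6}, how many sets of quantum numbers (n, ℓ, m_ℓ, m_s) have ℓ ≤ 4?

Treat each shell separately and count matching orbitals:
n=3 → 9; n=4 → 16; n=5 → 25; n=6 → 25.
Orbitals: 9 + 16 + 25 + 25 = 75. Including both spin states (m_s = ±1/2) gives 2 × 75 = 150 states.

150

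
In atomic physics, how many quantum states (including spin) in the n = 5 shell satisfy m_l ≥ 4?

With n = 5 the allowed l are 0, 1, …, 4.
The (l, m_l) pairs meeting m_l ≥ 4 give: l=4 → 1.
Orbitals: 1. Each orbital carries two spin states, so 1 × 2 = 2 states.

2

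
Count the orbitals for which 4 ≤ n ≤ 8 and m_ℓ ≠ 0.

Go shell by shell, enumerating (ℓ, m_ℓ) with m_ℓ ≠ 0:
n=4 → 12; n=5 → 20; n=6 → 30; n=7 → 42; n=8 → 56.
Total orbitals: 12 + 20 + 30 + 42 + 56 = 160.

160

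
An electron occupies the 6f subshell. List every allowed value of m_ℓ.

-3, -2, -1, 0, 1, 2, 3

The 6f subshell has ℓ = 3, and m_ℓ takes every integer from −ℓ to +ℓ. With ℓ = 3 that gives the 7 values -3, -2, -1, 0, 1, 2, 3.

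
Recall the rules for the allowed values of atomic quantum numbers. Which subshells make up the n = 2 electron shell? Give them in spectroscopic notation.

2s, 2p

For n = 2, ℓ runs from 0 to 1. In spectroscopic notation ℓ = 0,1,2,… ↔ s,p,d,f,g,h,i, so the subshells are 2s, 2p.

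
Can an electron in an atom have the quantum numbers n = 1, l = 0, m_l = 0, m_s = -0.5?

n = 1 is a positive integer. l = 0 satisfies 0 ≤ l ≤ n−1 = 0. m_l = 0 lies in the range −l … +l (here 0). m_s = -1/2 is one of ±1/2.
All four constraints are satisfied.

Valid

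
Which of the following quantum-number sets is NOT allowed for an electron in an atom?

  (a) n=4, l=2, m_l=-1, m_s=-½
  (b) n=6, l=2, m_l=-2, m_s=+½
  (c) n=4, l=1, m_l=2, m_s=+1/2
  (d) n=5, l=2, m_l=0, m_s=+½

(c) has |m_l| = 2 > l = 1, violating −l ≤ m_l ≤ l.
The remaining sets (a), (b), (d) satisfy all four rules.

(c)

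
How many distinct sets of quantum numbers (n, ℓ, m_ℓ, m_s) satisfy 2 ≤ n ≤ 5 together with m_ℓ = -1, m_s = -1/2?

10

Treat each shell separately and count matching orbitals:
n=2 → 1; n=3 → 2; n=4 → 3; n=5 → 4.
Orbitals: 1 + 2 + 3 + 4 = 10. With m_s fixed to -1/2 there is one state per orbital, so 10 states.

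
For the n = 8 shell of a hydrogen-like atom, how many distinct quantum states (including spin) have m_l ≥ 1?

56

Contributions: l=1 → 1; l=2 → 2; l=3 → 3; l=4 → 4; l=5 → 5; l=6 → 6; l=7 → 7.
Orbitals: 1 + 2 + 3 + 4 + 5 + 6 + 7 = 28. Each orbital carries two spin states, so 28 × 2 = 56 states.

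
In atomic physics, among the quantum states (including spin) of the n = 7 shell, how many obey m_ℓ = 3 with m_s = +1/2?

With n = 7 the allowed ℓ are 0, 1, …, 6.
Contributions: ℓ=3 → 1; ℓ=4 → 1; ℓ=5 → 1; ℓ=6 → 1.
Orbitals: 1 + 1 + 1 + 1 = 4. With m_s fixed to a single value there is one state per orbital, giving 4 states.

4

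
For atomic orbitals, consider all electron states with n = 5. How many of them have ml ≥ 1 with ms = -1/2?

10

With n = 5 the allowed l are 0, 1, …, 4.
The (l, ml) pairs meeting ml ≥ 1 give: l=1 → 1; l=2 → 2; l=3 → 3; l=4 → 4.
Orbitals: 1 + 2 + 3 + 4 = 10. With ms fixed to a single value there is one state per orbital, giving 10 states.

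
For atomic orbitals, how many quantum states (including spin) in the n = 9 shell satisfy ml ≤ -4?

30

Contributions: l=4 → 1; l=5 → 2; l=6 → 3; l=7 → 4; l=8 → 5.
Orbitals: 1 + 2 + 3 + 4 + 5 = 15. Each orbital carries two spin states, so 15 × 2 = 30 states.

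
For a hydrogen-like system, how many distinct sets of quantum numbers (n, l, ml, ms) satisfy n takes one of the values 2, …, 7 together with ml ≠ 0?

224

Work shell by shell — for each n, count the (l, ml) pairs that satisfy ml ≠ 0:
n=2 → 2; n=3 → 6; n=4 → 12; n=5 → 20; n=6 → 30; n=7 → 42.
Orbitals: 2 + 6 + 12 + 20 + 30 + 42 = 112. Including both spin states (ms = ±1/2) gives 2 × 112 = 224 states.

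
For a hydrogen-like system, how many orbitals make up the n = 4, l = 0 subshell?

1

A subshell has 2l+1 orbitals; with l = 0, that's 1.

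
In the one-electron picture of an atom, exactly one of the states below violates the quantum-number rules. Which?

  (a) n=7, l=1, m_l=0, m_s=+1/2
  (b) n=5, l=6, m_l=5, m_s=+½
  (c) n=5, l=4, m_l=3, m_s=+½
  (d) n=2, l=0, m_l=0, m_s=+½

(b)

(b) has l = 6 ≥ n = 5, violating 0 ≤ l ≤ n−1.
The remaining sets (a), (c), (d) satisfy all four rules.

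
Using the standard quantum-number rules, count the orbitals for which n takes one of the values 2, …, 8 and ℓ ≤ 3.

93

Work shell by shell — for each n, count the (ℓ, m_ℓ) pairs that satisfy ℓ ≤ 3:
n=2 → 4; n=3 → 9; n=4 → 16; n=5 → 16; n=6 → 16; n=7 → 16; n=8 → 16.
Total orbitals: 4 + 9 + 16 + 16 + 16 + 16 + 16 = 93.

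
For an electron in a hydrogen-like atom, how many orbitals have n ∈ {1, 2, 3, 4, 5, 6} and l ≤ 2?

For each n in the range, tally the orbitals obeying l ≤ 2:
n=1 → 1; n=2 → 4; n=3 → 9; n=4 → 9; n=5 → 9; n=6 → 9.
Total orbitals: 1 + 4 + 9 + 9 + 9 + 9 = 41.

41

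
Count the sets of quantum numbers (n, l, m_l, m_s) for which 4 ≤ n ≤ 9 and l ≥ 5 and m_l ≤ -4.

Count contributing orbitals for each principal shell:
n=6 → 2; n=7 → 5; n=8 → 9; n=9 → 14.
Orbitals: 2 + 5 + 9 + 14 = 30. Including both spin states (m_s = ±1/2) gives 2 × 30 = 60 states.

60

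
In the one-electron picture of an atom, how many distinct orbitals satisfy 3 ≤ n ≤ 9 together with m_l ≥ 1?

119

Go shell by shell, enumerating (l, m_l) with m_l ≥ 1:
n=3 → 3; n=4 → 6; n=5 → 10; n=6 → 15; n=7 → 21; n=8 → 28; n=9 → 36.
Total orbitals: 3 + 6 + 10 + 15 + 21 + 28 + 36 = 119.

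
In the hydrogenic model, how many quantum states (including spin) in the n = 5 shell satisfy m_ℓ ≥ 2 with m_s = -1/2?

The n = 5 shell has ℓ = 0 through 4; check each.
Orbitals with m_ℓ ≥ 2, by ℓ: ℓ=2 → 1; ℓ=3 → 2; ℓ=4 → 3.
Orbitals: 1 + 2 + 3 = 6. With m_s fixed to a single value there is one state per orbital, giving 6 states.

6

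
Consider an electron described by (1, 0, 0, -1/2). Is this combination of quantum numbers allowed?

Yes

n = 1 is a positive integer. l = 0 satisfies 0 ≤ l ≤ n−1 = 0. m_l = 0 lies in the range −l … +l (here 0). m_s = -1/2 is one of ±1/2.
All four constraints are satisfied.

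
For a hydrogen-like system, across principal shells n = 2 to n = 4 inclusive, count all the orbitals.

Shell n has n² orbitals: 2²=4 + 3²=9 + 4²=16 = 29 orbitals.

29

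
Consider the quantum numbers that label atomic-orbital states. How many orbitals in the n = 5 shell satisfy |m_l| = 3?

The (l, m_l) pairs meeting |m_l| = 3 give: l=3 → 2; l=4 → 2.
Total orbitals: 2 + 2 = 4.

4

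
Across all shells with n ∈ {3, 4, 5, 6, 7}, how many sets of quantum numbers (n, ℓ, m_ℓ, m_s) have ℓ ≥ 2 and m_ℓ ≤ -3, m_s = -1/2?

Treat each shell separately and count matching orbitals:
n=4 → 1; n=5 → 3; n=6 → 6; n=7 → 10.
Orbitals: 1 + 3 + 6 + 10 = 20. With m_s fixed to -1/2 there is one state per orbital, so 20 states.

20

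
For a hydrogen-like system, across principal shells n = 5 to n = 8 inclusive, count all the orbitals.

Shell n has n² orbitals: 5²=25 + 6²=36 + 7²=49 + 8²=64 = 174 orbitals.

174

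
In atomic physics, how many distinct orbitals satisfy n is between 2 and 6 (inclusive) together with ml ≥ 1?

Per-shell orbital counts meeting the constraint:
n=2 → 1; n=3 → 3; n=4 → 6; n=5 → 10; n=6 → 15.
Total orbitals: 1 + 3 + 6 + 10 + 15 = 35.

35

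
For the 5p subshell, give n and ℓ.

n = 5, ℓ = 1

The leading integer gives n = 5; the letter 'p' means ℓ = 1.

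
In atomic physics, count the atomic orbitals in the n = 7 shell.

49

The n = 7 shell contains n² = 7² = 49 orbitals.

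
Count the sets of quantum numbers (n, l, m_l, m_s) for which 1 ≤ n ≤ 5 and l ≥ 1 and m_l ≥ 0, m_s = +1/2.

30

Go shell by shell, enumerating (l, m_l) with l ≥ 1 and m_l ≥ 0:
n=2 → 2; n=3 → 5; n=4 → 9; n=5 → 14.
Orbitals: 2 + 5 + 9 + 14 = 30. With m_s fixed to +1/2 there is one state per orbital, so 30 states.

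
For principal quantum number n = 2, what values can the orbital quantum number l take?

l is an integer with 0 ≤ l ≤ n−1, so for n = 2: l = 0, 1.

0, 1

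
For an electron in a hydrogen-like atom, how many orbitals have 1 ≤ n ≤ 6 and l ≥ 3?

50

Go shell by shell, enumerating (l, m_l) with l ≥ 3:
n=4 → 7; n=5 → 16; n=6 → 27.
Total orbitals: 7 + 16 + 27 = 50.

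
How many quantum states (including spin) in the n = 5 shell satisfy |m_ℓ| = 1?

16

The n = 5 shell has ℓ = 0 through 4; check each.
Per ℓ-value: ℓ=1 → 2; ℓ=2 → 2; ℓ=3 → 2; ℓ=4 → 2.
Orbitals: 2 + 2 + 2 + 2 = 8. Each orbital carries two spin states, so 8 × 2 = 16 states.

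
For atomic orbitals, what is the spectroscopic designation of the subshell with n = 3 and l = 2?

l = 2 corresponds to the letter 'd', so the subshell is 3d.

3d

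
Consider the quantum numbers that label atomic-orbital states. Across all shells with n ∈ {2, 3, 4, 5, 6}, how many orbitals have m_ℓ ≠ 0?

Treat each shell separately and count matching orbitals:
n=2 → 2; n=3 → 6; n=4 → 12; n=5 → 20; n=6 → 30.
Total orbitals: 2 + 6 + 12 + 20 + 30 = 70.

70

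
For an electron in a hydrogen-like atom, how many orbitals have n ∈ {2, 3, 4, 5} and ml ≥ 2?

Count contributing orbitals for each principal shell:
n=3 → 1; n=4 → 3; n=5 → 6.
Total orbitals: 1 + 3 + 6 = 10.

10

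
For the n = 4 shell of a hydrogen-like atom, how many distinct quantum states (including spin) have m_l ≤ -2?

6

Contributions: l=2 → 1; l=3 → 2.
Orbitals: 1 + 2 = 3. Each orbital carries two spin states, so 3 × 2 = 6 states.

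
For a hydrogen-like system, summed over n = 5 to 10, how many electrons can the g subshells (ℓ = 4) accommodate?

A g subshell (ℓ = 4) exists for every n ≥ 5, so shells n = 5, 6, 7, 8, 9, 10 each contribute one — 6 subshells.
Since each g subshell holds 2(2·4+1) = 18 electrons, the total is 6 × 18 = 108.

108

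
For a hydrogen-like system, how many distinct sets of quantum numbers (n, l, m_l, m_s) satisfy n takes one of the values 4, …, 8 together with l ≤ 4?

232

For each n in the range, tally the orbitals obeying l ≤ 4:
n=4 → 16; n=5 → 25; n=6 → 25; n=7 → 25; n=8 → 25.
Orbitals: 16 + 25 + 25 + 25 + 25 = 116. Including both spin states (m_s = ±1/2) gives 2 × 116 = 232 states.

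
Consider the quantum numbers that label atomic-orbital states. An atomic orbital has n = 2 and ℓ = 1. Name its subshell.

2p

ℓ = 1 corresponds to the letter 'p', so the subshell is 2p.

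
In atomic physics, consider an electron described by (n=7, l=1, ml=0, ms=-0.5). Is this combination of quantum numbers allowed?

n = 7 is a positive integer. l = 1 satisfies 0 ≤ l ≤ n−1 = 6. ml = 0 lies in the range −l … +l (here −1 … 1). ms = -1/2 is one of ±1/2.
All four constraints are satisfied.

Yes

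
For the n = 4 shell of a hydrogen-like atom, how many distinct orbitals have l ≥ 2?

12

Go through l = 0, …, 3 (the values permitted for n = 4).
Orbitals with l ≥ 2, by l: l=2 → 5; l=3 → 7.
Total orbitals: 5 + 7 = 12.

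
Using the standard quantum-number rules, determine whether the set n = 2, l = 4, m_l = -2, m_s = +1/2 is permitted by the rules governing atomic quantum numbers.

The orbital quantum number must satisfy 0 ≤ l ≤ n−1. With n = 2 the allowed l values are 0, 1, so l = 4 is out of range.

No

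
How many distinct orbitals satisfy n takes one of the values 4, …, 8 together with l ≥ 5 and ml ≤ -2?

28

Treat each shell separately and count matching orbitals:
n=6 → 4; n=7 → 9; n=8 → 15.
Total orbitals: 4 + 9 + 15 = 28.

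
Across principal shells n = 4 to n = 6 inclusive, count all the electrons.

154

Shell n has n² orbitals: 4²=16 + 5²=25 + 6²=36 = 77 orbitals.
Two spin states per orbital: 2 × 77 = 154 electrons.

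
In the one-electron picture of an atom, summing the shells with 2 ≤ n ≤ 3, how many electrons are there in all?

Shell n has n² orbitals: 2²=4 + 3²=9 = 13 orbitals.
Two spin states per orbital: 2 × 13 = 26 electrons.

26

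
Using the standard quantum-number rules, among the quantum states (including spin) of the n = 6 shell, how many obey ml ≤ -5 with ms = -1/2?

1

Go through l = 0, …, 5 (the values permitted for n = 6).
The (l, ml) pairs meeting ml ≤ -5 give: l=5 → 1.
Orbitals: 1. With ms fixed to a single value there is one state per orbital, giving 1 state.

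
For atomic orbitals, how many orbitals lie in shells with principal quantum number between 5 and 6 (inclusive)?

61

Shell n has n² orbitals: 5²=25 + 6²=36 = 61 orbitals.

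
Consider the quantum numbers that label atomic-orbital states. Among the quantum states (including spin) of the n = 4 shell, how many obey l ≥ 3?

14

The n = 4 shell has l = 0 through 3; check each.
The (l, m_l) pairs meeting l ≥ 3 give: l=3 → 7.
Orbitals: 7. Each orbital carries two spin states, so 7 × 2 = 14 states.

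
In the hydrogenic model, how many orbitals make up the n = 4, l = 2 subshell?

5

A subshell has 2l+1 orbitals; with l = 2, that's 5.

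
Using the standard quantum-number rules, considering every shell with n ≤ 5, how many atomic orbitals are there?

Total orbitals = 1² + 2² + 3² + 4² + 5² = 55.

55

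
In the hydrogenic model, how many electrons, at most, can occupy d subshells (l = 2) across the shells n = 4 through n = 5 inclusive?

20

A d subshell (l = 2) exists for every n ≥ 3, so shells n = 4, 5 each contribute one — 2 subshells.
Since each d subshell holds 2(2·2+1) = 10 electrons, the total is 2 × 10 = 20.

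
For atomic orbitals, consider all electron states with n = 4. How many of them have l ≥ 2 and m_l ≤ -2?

6

Orbitals with l ≥ 2 and m_l ≤ -2, by l: l=2 → 1; l=3 → 2.
Orbitals: 1 + 2 = 3. Each orbital carries two spin states, so 3 × 2 = 6 states.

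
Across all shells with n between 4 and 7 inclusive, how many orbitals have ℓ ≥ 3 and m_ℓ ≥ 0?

50

Work shell by shell — for each n, count the (ℓ, m_ℓ) pairs that satisfy ℓ ≥ 3 and m_ℓ ≥ 0:
n=4 → 4; n=5 → 9; n=6 → 15; n=7 → 22.
Total orbitals: 4 + 9 + 15 + 22 = 50.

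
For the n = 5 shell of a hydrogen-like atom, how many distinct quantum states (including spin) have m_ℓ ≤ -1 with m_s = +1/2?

10

With n = 5 the allowed ℓ are 0, 1, …, 4.
Per ℓ-value: ℓ=1 → 1; ℓ=2 → 2; ℓ=3 → 3; ℓ=4 → 4.
Orbitals: 1 + 2 + 3 + 4 = 10. With m_s fixed to a single value there is one state per orbital, giving 10 states.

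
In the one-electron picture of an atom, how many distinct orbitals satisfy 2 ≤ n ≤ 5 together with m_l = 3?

For each n in the range, tally the orbitals obeying m_l = 3:
n=4 → 1; n=5 → 2.
Total orbitals: 1 + 2 = 3.

3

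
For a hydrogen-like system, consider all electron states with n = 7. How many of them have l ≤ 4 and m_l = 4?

The n = 7 shell has l = 0 through 6; check each.
The (l, m_l) pairs meeting l ≤ 4 and m_l = 4 give: l=4 → 1.
Orbitals: 1. Each orbital carries two spin states, so 1 × 2 = 2 states.

2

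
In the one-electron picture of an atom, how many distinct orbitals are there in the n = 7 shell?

The n = 7 shell contains n² = 7² = 49 orbitals.

49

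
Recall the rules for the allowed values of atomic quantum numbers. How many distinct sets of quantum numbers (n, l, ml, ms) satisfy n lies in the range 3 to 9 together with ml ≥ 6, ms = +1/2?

10

Per-shell orbital counts meeting the constraint:
n=7 → 1; n=8 → 3; n=9 → 6.
Orbitals: 1 + 3 + 6 = 10. With ms fixed to +1/2 there is one state per orbital, so 10 states.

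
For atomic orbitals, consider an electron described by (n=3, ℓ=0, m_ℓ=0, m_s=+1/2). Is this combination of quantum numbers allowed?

n = 3 is a positive integer. ℓ = 0 satisfies 0 ≤ ℓ ≤ n−1 = 2. m_ℓ = 0 lies in the range −ℓ … +ℓ (here 0). m_s = +1/2 is one of ±1/2.
All four constraints are satisfied.

Valid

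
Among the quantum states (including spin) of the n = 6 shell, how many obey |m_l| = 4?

Orbitals with |m_l| = 4, by l: l=4 → 2; l=5 → 2.
Orbitals: 2 + 2 = 4. Each orbital carries two spin states, so 4 × 2 = 8 states.

8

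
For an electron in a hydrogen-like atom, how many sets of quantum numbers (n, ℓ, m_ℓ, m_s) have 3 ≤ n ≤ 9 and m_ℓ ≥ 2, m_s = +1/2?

For each n in the range, tally the orbitals obeying m_ℓ ≥ 2:
n=3 → 1; n=4 → 3; n=5 → 6; n=6 → 10; n=7 → 15; n=8 → 21; n=9 → 28.
Orbitals: 1 + 3 + 6 + 10 + 15 + 21 + 28 = 84. With m_s fixed to +1/2 there is one state per orbital, so 84 states.

84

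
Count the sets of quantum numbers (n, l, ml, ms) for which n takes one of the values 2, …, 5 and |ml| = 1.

40

Go shell by shell, enumerating (l, ml) with |ml| = 1:
n=2 → 2; n=3 → 4; n=4 → 6; n=5 → 8.
Orbitals: 2 + 4 + 6 + 8 = 20. Including both spin states (ms = ±1/2) gives 2 × 20 = 40 states.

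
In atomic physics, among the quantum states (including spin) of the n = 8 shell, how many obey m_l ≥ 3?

30

The (l, m_l) pairs meeting m_l ≥ 3 give: l=3 → 1; l=4 → 2; l=5 → 3; l=6 → 4; l=7 → 5.
Orbitals: 1 + 2 + 3 + 4 + 5 = 15. Each orbital carries two spin states, so 15 × 2 = 30 states.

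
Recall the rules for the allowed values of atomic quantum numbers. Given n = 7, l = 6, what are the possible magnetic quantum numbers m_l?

m_l takes every integer from −l to +l. With l = 6 that gives the 13 values -6, -5, -4, -3, -2, -1, 0, 1, 2, 3, 4, 5, 6.

-6, -5, -4, -3, -2, -1, 0, 1, 2, 3, 4, 5, 6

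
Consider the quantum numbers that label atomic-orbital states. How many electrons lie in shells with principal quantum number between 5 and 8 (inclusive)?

348

Shell n has n² orbitals: 5²=25 + 6²=36 + 7²=49 + 8²=64 = 174 orbitals.
Two spin states per orbital: 2 × 174 = 348 electrons.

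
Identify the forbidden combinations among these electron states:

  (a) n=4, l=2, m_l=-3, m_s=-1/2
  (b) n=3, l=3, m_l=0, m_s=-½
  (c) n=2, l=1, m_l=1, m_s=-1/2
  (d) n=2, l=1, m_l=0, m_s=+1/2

(a) and (b)

(a) has |m_l| = 3 > l = 2, violating −l ≤ m_l ≤ l.
(b) has l = 3 ≥ n = 3, violating 0 ≤ l ≤ n−1.
The remaining sets (c), (d) satisfy all four rules.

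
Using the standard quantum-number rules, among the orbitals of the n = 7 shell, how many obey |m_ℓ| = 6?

2

Per ℓ-value: ℓ=6 → 2.
Total orbitals: 2.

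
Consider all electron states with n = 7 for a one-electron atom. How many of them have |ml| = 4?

Orbitals with |ml| = 4, by l: l=4 → 2; l=5 → 2; l=6 → 2.
Orbitals: 2 + 2 + 2 = 6. Each orbital carries two spin states, so 6 × 2 = 12 states.

12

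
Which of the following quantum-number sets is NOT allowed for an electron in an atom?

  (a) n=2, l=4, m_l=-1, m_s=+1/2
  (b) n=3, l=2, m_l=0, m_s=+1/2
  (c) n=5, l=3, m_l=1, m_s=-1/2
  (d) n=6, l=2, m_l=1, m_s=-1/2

(a) has l = 4 ≥ n = 2, violating 0 ≤ l ≤ n−1.
The remaining sets (b), (c), (d) satisfy all four rules.

(a)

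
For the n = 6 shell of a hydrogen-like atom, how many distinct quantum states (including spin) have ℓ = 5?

Go through ℓ = 0, …, 5 (the values permitted for n = 6).
Per ℓ-value: ℓ=5 → 11.
Orbitals: 11. Each orbital carries two spin states, so 11 × 2 = 22 states.

22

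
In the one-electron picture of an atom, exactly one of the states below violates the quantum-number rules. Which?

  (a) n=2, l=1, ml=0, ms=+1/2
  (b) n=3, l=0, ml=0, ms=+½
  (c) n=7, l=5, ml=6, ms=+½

(c) has |ml| = 6 > l = 5, violating −l ≤ ml ≤ l.
The remaining sets (a), (b) satisfy all four rules.

(c)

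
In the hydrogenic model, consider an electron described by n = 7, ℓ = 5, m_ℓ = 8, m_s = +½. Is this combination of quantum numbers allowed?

No

The magnetic quantum number must satisfy −ℓ ≤ m_ℓ ≤ ℓ. With ℓ = 5, m_ℓ can only be -5, -4, -3, -2, -1, 0, 1, 2, 3, 4, 5, so m_ℓ = 8 is forbidden.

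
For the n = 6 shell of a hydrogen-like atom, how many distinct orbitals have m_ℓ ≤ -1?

Go through ℓ = 0, …, 5 (the values permitted for n = 6).
The (ℓ, m_ℓ) pairs meeting m_ℓ ≤ -1 give: ℓ=1 → 1; ℓ=2 → 2; ℓ=3 → 3; ℓ=4 → 4; ℓ=5 → 5.
Total orbitals: 1 + 2 + 3 + 4 + 5 = 15.

15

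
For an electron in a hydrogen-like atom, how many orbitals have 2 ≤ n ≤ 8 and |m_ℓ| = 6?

Count contributing orbitals for each principal shell:
n=7 → 2; n=8 → 4.
Total orbitals: 2 + 4 = 6.

6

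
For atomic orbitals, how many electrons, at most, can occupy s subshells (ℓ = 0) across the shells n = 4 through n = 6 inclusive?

6

An s subshell (ℓ = 0) exists for every n ≥ 1, so shells n = 4, 5, 6 each contribute one — 3 subshells.
Since each s subshell holds 2(2·0+1) = 2 electrons, the total is 3 × 2 = 6.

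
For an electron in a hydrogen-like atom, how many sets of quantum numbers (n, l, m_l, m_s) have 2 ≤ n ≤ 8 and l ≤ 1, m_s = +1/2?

28

Per-shell orbital counts meeting the constraint:
n=2 → 4; n=3 → 4; n=4 → 4; n=5 → 4; n=6 → 4; n=7 → 4; n=8 → 4.
Orbitals: 4 + 4 + 4 + 4 + 4 + 4 + 4 = 28. With m_s fixed to +1/2 there is one state per orbital, so 28 states.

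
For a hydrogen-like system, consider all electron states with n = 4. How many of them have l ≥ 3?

14

The n = 4 shell has l = 0 through 3; check each.
Contributions: l=3 → 7.
Orbitals: 7. Each orbital carries two spin states, so 7 × 2 = 14 states.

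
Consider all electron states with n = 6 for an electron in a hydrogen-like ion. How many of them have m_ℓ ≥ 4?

6

For n = 6, ℓ ranges over 0 … 5.
Contributions: ℓ=4 → 1; ℓ=5 → 2.
Orbitals: 1 + 2 = 3. Each orbital carries two spin states, so 3 × 2 = 6 states.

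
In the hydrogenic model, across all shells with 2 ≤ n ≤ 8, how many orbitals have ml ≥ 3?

Go shell by shell, enumerating (l, ml) with ml ≥ 3:
n=4 → 1; n=5 → 3; n=6 → 6; n=7 → 10; n=8 → 15.
Total orbitals: 1 + 3 + 6 + 10 + 15 = 35.

35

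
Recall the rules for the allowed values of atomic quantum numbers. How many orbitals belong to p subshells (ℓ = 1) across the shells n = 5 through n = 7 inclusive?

A p subshell (ℓ = 1) exists for every n ≥ 2, so shells n = 5, 6, 7 each contribute one — 3 subshells.
Since each p subshell has 2·1+1 = 3 orbitals, the total is 3 × 3 = 9.

9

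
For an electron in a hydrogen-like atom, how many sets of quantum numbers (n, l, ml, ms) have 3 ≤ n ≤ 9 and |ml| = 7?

Treat each shell separately and count matching orbitals:
n=8 → 2; n=9 → 4.
Orbitals: 2 + 4 = 6. Including both spin states (ms = ±1/2) gives 2 × 6 = 12 states.

12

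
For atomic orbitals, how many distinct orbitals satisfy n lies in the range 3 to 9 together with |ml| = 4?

30

Count contributing orbitals for each principal shell:
n=5 → 2; n=6 → 4; n=7 → 6; n=8 → 8; n=9 → 10.
Total orbitals: 2 + 4 + 6 + 8 + 10 = 30.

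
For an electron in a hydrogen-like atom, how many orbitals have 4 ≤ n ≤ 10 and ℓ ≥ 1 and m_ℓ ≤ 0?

203

Count contributing orbitals for each principal shell:
n=4 → 9; n=5 → 14; n=6 → 20; n=7 → 27; n=8 → 35; n=9 → 44; n=10 → 54.
Total orbitals: 9 + 14 + 20 + 27 + 35 + 44 + 54 = 203.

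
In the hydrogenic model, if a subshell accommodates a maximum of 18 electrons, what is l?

l = 4 (g)

2(2l+1) = 18 ⇒ 2l+1 = 9 ⇒ l = 4.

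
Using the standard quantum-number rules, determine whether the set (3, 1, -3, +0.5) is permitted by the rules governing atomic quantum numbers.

Invalid

The magnetic quantum number must satisfy −ℓ ≤ m_ℓ ≤ ℓ. With ℓ = 1, m_ℓ can only be -1, 0, 1, so m_ℓ = -3 is forbidden.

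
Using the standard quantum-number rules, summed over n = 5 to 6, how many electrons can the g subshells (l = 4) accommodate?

36

A g subshell (l = 4) exists for every n ≥ 5, so shells n = 5, 6 each contribute one — 2 subshells.
Since each g subshell holds 2(2·4+1) = 18 electrons, the total is 2 × 18 = 36.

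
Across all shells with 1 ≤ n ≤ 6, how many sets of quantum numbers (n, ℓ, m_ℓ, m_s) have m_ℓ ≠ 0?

Work shell by shell — for each n, count the (ℓ, m_ℓ) pairs that satisfy m_ℓ ≠ 0:
n=2 → 2; n=3 → 6; n=4 → 12; n=5 → 20; n=6 → 30.
Orbitals: 2 + 6 + 12 + 20 + 30 = 70. Including both spin states (m_s = ±1/2) gives 2 × 70 = 140 states.

140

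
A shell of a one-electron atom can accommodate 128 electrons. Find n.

n = 8

2n² = 128 ⇒ n² = 64 ⇒ n = 8.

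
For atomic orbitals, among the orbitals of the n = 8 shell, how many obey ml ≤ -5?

6

For n = 8, l ranges over 0 … 7.
Per l-value: l=5 → 1; l=6 → 2; l=7 → 3.
Total orbitals: 1 + 2 + 3 = 6.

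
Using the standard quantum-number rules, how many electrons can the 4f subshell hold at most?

14

A subshell with l = 3 has 2l+1 = 7 orbitals, each holding 2 electrons (spin ±1/2), so 7 × 2 = 14.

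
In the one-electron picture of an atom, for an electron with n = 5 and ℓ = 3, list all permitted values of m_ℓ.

-3, -2, -1, 0, 1, 2, 3

m_ℓ takes every integer from −ℓ to +ℓ. With ℓ = 3 that gives the 7 values -3, -2, -1, 0, 1, 2, 3.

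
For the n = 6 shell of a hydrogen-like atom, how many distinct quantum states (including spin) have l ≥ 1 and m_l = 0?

Orbitals with l ≥ 1 and m_l = 0, by l: l=1 → 1; l=2 → 1; l=3 → 1; l=4 → 1; l=5 → 1.
Orbitals: 1 + 1 + 1 + 1 + 1 = 5. Each orbital carries two spin states, so 5 × 2 = 10 states.

10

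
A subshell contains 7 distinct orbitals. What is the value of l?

2l+1 = 7 gives l = 3.

l = 3 (f)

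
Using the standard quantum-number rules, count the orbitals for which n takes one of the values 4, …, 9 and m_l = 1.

33

Work shell by shell — for each n, count the (l, m_l) pairs that satisfy m_l = 1:
n=4 → 3; n=5 → 4; n=6 → 5; n=7 → 6; n=8 → 7; n=9 → 8.
Total orbitals: 3 + 4 + 5 + 6 + 7 + 8 = 33.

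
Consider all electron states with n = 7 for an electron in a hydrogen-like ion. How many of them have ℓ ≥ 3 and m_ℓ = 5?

4

For n = 7, ℓ ranges over 0 … 6.
Orbitals with ℓ ≥ 3 and m_ℓ = 5, by ℓ: ℓ=5 → 1; ℓ=6 → 1.
Orbitals: 1 + 1 = 2. Each orbital carries two spin states, so 2 × 2 = 4 states.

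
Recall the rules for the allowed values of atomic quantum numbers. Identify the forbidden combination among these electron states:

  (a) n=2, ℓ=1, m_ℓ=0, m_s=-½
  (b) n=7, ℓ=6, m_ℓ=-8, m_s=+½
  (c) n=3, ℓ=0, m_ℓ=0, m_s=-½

(b)

(b) has |m_ℓ| = 8 > ℓ = 6, violating −ℓ ≤ m_ℓ ≤ ℓ.
The remaining sets (a), (c) satisfy all four rules.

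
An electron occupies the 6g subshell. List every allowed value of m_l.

The 6g subshell has l = 4, and m_l takes every integer from −l to +l. With l = 4 that gives the 9 values -4, -3, -2, -1, 0, 1, 2, 3, 4.

-4, -3, -2, -1, 0, 1, 2, 3, 4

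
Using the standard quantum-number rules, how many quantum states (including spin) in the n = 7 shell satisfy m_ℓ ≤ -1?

42

Contributions: ℓ=1 → 1; ℓ=2 → 2; ℓ=3 → 3; ℓ=4 → 4; ℓ=5 → 5; ℓ=6 → 6.
Orbitals: 1 + 2 + 3 + 4 + 5 + 6 = 21. Each orbital carries two spin states, so 21 × 2 = 42 states.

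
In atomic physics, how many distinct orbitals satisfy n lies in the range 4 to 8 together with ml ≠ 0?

For each n in the range, tally the orbitals obeying ml ≠ 0:
n=4 → 12; n=5 → 20; n=6 → 30; n=7 → 42; n=8 → 56.
Total orbitals: 12 + 20 + 30 + 42 + 56 = 160.

160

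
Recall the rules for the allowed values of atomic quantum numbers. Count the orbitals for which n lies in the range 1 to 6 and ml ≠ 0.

70

Per-shell orbital counts meeting the constraint:
n=2 → 2; n=3 → 6; n=4 → 12; n=5 → 20; n=6 → 30.
Total orbitals: 2 + 6 + 12 + 20 + 30 = 70.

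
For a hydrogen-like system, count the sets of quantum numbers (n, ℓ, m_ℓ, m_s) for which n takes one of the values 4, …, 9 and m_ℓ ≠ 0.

464

Work shell by shell — for each n, count the (ℓ, m_ℓ) pairs that satisfy m_ℓ ≠ 0:
n=4 → 12; n=5 → 20; n=6 → 30; n=7 → 42; n=8 → 56; n=9 → 72.
Orbitals: 12 + 20 + 30 + 42 + 56 + 72 = 232. Including both spin states (m_s = ±1/2) gives 2 × 232 = 464 states.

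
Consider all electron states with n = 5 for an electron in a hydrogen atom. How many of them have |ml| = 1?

16

For n = 5, l ranges over 0 … 4.
Per l-value: l=1 → 2; l=2 → 2; l=3 → 2; l=4 → 2.
Orbitals: 2 + 2 + 2 + 2 = 8. Each orbital carries two spin states, so 8 × 2 = 16 states.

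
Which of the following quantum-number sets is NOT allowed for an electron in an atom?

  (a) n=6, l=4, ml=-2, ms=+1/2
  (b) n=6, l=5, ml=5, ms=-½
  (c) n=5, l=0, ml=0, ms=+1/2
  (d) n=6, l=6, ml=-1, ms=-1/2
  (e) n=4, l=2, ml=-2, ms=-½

(d)

(d) has l = 6 ≥ n = 6, violating 0 ≤ l ≤ n−1.
The remaining sets (a), (b), (c), (e) satisfy all four rules.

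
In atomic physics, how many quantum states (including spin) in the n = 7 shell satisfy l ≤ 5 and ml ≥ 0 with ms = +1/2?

21

Go through l = 0, …, 6 (the values permitted for n = 7).
Per l-value: l=0 → 1; l=1 → 2; l=2 → 3; l=3 → 4; l=4 → 5; l=5 → 6.
Orbitals: 1 + 2 + 3 + 4 + 5 + 6 = 21. With ms fixed to a single value there is one state per orbital, giving 21 states.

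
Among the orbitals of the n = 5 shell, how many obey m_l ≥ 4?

With n = 5 the allowed l are 0, 1, …, 4.
Per l-value: l=4 → 1.
Total orbitals: 1.

1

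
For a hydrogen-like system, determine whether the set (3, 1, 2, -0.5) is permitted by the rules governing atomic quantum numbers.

The magnetic quantum number must satisfy −l ≤ ml ≤ l. With l = 1, ml can only be -1, 0, 1, so ml = 2 is forbidden.

No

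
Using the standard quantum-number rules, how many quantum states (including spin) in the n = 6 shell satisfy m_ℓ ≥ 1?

30

For n = 6, ℓ ranges over 0 … 5.
The (ℓ, m_ℓ) pairs meeting m_ℓ ≥ 1 give: ℓ=1 → 1; ℓ=2 → 2; ℓ=3 → 3; ℓ=4 → 4; ℓ=5 → 5.
Orbitals: 1 + 2 + 3 + 4 + 5 = 15. Each orbital carries two spin states, so 15 × 2 = 30 states.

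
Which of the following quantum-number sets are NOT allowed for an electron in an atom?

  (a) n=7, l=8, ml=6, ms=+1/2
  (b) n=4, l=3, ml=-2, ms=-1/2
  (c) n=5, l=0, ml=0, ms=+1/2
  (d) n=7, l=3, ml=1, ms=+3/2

(a) and (d)

(a) has l = 8 ≥ n = 7, violating 0 ≤ l ≤ n−1.
(d) has ms = +3/2, but an electron's spin must be ±1/2.
The remaining sets (b), (c) satisfy all four rules.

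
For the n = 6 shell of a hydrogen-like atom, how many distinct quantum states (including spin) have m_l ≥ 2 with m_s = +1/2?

For n = 6, l ranges over 0 … 5.
Orbitals with m_l ≥ 2, by l: l=2 → 1; l=3 → 2; l=4 → 3; l=5 → 4.
Orbitals: 1 + 2 + 3 + 4 = 10. With m_s fixed to a single value there is one state per orbital, giving 10 states.

10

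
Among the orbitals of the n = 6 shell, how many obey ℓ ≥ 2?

For n = 6, ℓ ranges over 0 … 5.
Contributions: ℓ=2 → 5; ℓ=3 → 7; ℓ=4 → 9; ℓ=5 → 11.
Total orbitals: 5 + 7 + 9 + 11 = 32.

32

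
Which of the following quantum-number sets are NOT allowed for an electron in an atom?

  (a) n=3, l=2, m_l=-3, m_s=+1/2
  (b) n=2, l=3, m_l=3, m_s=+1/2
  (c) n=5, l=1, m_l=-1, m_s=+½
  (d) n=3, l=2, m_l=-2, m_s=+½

(a) has |m_l| = 3 > l = 2, violating −l ≤ m_l ≤ l.
(b) has l = 3 ≥ n = 2, violating 0 ≤ l ≤ n−1.
The remaining sets (c), (d) satisfy all four rules.

(a) and (b)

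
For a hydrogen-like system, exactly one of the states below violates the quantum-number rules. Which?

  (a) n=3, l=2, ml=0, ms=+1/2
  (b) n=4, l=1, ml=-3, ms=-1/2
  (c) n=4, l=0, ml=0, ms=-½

(b) has |ml| = 3 > l = 1, violating −l ≤ ml ≤ l.
The remaining sets (a), (c) satisfy all four rules.

(b)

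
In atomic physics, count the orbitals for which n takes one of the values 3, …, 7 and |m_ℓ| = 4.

For each n in the range, tally the orbitals obeying |m_ℓ| = 4:
n=5 → 2; n=6 → 4; n=7 → 6.
Total orbitals: 2 + 4 + 6 = 12.

12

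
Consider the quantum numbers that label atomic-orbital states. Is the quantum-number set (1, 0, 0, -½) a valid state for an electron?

n = 1 is a positive integer. ℓ = 0 satisfies 0 ≤ ℓ ≤ n−1 = 0. m_ℓ = 0 lies in the range −ℓ … +ℓ (here 0). m_s = -1/2 is one of ±1/2.
All four constraints are satisfied.

Valid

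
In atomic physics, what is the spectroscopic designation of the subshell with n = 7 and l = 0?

7s

l = 0 corresponds to the letter 's', so the subshell is 7s.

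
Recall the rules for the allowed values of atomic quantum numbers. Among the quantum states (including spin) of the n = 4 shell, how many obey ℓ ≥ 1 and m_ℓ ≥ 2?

6

Go through ℓ = 0, …, 3 (the values permitted for n = 4).
Contributions: ℓ=2 → 1; ℓ=3 → 2.
Orbitals: 1 + 2 = 3. Each orbital carries two spin states, so 3 × 2 = 6 states.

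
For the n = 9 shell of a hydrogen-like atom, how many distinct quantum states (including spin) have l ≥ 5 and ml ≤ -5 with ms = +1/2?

10

Go through l = 0, …, 8 (the values permitted for n = 9).
Contributions: l=5 → 1; l=6 → 2; l=7 → 3; l=8 → 4.
Orbitals: 1 + 2 + 3 + 4 = 10. With ms fixed to a single value there is one state per orbital, giving 10 states.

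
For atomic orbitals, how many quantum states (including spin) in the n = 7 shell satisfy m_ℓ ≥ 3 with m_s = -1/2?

Per ℓ-value: ℓ=3 → 1; ℓ=4 → 2; ℓ=5 → 3; ℓ=6 → 4.
Orbitals: 1 + 2 + 3 + 4 = 10. With m_s fixed to a single value there is one state per orbital, giving 10 states.

10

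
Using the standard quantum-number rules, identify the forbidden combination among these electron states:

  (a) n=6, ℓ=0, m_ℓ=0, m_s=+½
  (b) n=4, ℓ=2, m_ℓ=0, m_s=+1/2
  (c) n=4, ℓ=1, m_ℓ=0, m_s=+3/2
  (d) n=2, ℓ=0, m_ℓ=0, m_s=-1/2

(c) has m_s = +3/2, but an electron's spin must be ±1/2.
The remaining sets (a), (b), (d) satisfy all four rules.

(c)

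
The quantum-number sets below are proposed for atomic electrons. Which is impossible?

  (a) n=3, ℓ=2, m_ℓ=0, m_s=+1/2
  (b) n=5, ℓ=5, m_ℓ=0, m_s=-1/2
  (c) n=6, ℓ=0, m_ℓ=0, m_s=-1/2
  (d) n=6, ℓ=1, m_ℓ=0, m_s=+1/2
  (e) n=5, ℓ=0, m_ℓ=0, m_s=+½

(b) has ℓ = 5 ≥ n = 5, violating 0 ≤ ℓ ≤ n−1.
The remaining sets (a), (c), (d), (e) satisfy all four rules.

(b)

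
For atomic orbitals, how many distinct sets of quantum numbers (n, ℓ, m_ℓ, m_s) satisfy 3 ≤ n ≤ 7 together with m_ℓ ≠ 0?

220

Per-shell orbital counts meeting the constraint:
n=3 → 6; n=4 → 12; n=5 → 20; n=6 → 30; n=7 → 42.
Orbitals: 6 + 12 + 20 + 30 + 42 = 110. Including both spin states (m_s = ±1/2) gives 2 × 110 = 220 states.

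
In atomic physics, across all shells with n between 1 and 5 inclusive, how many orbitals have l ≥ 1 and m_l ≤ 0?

30

Go shell by shell, enumerating (l, m_l) with l ≥ 1 and m_l ≤ 0:
n=2 → 2; n=3 → 5; n=4 → 9; n=5 → 14.
Total orbitals: 2 + 5 + 9 + 14 = 30.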